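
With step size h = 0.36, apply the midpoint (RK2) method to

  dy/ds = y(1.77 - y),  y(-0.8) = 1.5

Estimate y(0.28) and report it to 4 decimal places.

1.7178

Midpoint: k1 = f(s_n, y_n); k2 = f(s_n + h/2, y_n + (h/2)·k1); y_{n+1} = y_n + h·k2.
s=-0.800000, y=1.500000:
  k1 = f(-0.800000, 1.500000) = 0.405000
  k2 = f(-0.620000, 1.572900) = 0.310019
  y ← 1.500000 + 0.36·0.310019 = 1.611607
s=-0.440000, y=1.611607:
  k1 = f(-0.440000, 1.611607) = 0.255268
  k2 = f(-0.260000, 1.657555) = 0.186384
  y ← 1.611607 + 0.36·0.186384 = 1.678705
s=-0.080000, y=1.678705:
  k1 = f(-0.080000, 1.678705) = 0.153258
  k2 = f(0.100000, 1.706291) = 0.108706
  y ← 1.678705 + 0.36·0.108706 = 1.717839
y(0.28) ≈ 1.7178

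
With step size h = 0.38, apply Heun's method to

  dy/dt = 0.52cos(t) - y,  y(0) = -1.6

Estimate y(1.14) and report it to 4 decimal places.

Heun: k1 = f(t_n, y_n); k2 = f(t_n + h, y_n + h·k1); y_{n+1} = y_n + (h/2)·(k1 + k2).
t=0.000000, y=-1.600000:
  k1 = f(0.000000, -1.600000) = 2.120000
  k2 = f(0.380000, -0.794400) = 1.277306
  y ← -1.600000 + (0.38/2)·(2.120000 + 1.277306) = -0.954512
t=0.380000, y=-0.954512:
  k1 = f(0.380000, -0.954512) = 1.437418
  k2 = f(0.760000, -0.408293) = 0.785208
  y ← -0.954512 + (0.38/2)·(1.437418 + 0.785208) = -0.532213
t=0.760000, y=-0.532213:
  k1 = f(0.760000, -0.532213) = 0.909128
  k2 = f(1.140000, -0.186745) = 0.403894
  y ← -0.532213 + (0.38/2)·(0.909128 + 0.403894) = -0.282739
y(1.14) ≈ -0.2827

-0.2827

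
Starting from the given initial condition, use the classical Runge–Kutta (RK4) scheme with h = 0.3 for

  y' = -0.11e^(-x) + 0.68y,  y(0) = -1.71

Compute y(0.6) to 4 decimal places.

-2.6340

RK4: k1 = f(x_n, y_n); k2 = f(x_n + h/2, y_n + (h/2)·k1); k3 = f(x_n + h/2, y_n + (h/2)·k2); k4 = f(x_n + h, y_n + h·k3); y_{n+1} = y_n + (h/6)·(k1 + 2k2 + 2k3 + k4).
x=0.000000, y=-1.710000:
  k1 = f(0.000000, -1.710000) = -1.272800
  k2 = f(0.150000, -1.900920) = -1.387303
  k3 = f(0.150000, -1.918096) = -1.398983
  k4 = f(0.300000, -2.129695) = -1.529683
  y ← -1.710000 + (0.3/6)·(k1 + 2k2 + 2k3 + k4) = -2.128753
x=0.300000, y=-2.128753:
  k1 = f(0.300000, -2.128753) = -1.529042
  k2 = f(0.450000, -2.358109) = -1.673653
  k3 = f(0.450000, -2.379801) = -1.688404
  k4 = f(0.600000, -2.635274) = -1.852355
  y ← -2.128753 + (0.3/6)·(k1 + 2k2 + 2k3 + k4) = -2.634028
y(0.6) ≈ -2.6340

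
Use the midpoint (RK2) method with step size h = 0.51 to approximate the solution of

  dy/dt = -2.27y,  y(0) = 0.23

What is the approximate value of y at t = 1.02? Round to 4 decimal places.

0.0604

Midpoint: k1 = f(t_n, y_n); k2 = f(t_n + h/2, y_n + (h/2)·k1); y_{n+1} = y_n + h·k2.
t=0.000000, y=0.230000:
  k1 = f(0.000000, 0.230000) = -0.522100
  k2 = f(0.255000, 0.096864) = -0.219882
  y ← 0.230000 + 0.51·(-0.219882) = 0.117860
t=0.510000, y=0.117860:
  k1 = f(0.510000, 0.117860) = -0.267542
  k2 = f(0.765000, 0.049637) = -0.112675
  y ← 0.117860 + 0.51·(-0.112675) = 0.060396
y(1.02) ≈ 0.0604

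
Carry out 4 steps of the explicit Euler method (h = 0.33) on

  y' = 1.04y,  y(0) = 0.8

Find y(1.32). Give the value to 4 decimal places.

2.6041

Euler: y_{n+1} = y_n + h·f(t_n, y_n).
t=0.000000, y=0.800000: f=0.832000 → y ← 0.800000 + 0.33·0.832000 = 1.074560
t=0.330000, y=1.074560: f=1.117542 → y ← 1.074560 + 0.33·1.117542 = 1.443349
t=0.660000, y=1.443349: f=1.501083 → y ← 1.443349 + 0.33·1.501083 = 1.938706
t=0.990000, y=1.938706: f=2.016255 → y ← 1.938706 + 0.33·2.016255 = 2.604070
y(1.32) ≈ 2.6041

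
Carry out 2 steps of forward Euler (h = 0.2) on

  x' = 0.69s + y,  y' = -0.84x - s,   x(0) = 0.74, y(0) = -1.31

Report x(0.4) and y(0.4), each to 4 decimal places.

Euler on (x,y): x_{n+1} = x_n + h·x', y_{n+1} = y_n + h·y'.
0.000000: (0.740000, -1.310000); f=(-1.310000, -0.621600) → (0.478000, -1.434320)
0.200000: (0.478000, -1.434320); f=(-1.296320, -0.601520) → (0.218736, -1.554624)
(x(0.4), y(0.4)) ≈ (0.2187, -1.5546)

0.2187, -1.5546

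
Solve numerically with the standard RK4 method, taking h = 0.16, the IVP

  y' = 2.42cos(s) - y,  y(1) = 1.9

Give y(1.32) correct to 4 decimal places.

RK4: k1 = f(s_n, y_n); k2 = f(s_n + h/2, y_n + (h/2)·k1); k3 = f(s_n + h/2, y_n + (h/2)·k2); k4 = f(s_n + h, y_n + h·k3); y_{n+1} = y_n + (h/6)·(k1 + 2k2 + 2k3 + k4).
s=1.000000, y=1.900000:
  k1 = f(1.000000, 1.900000) = -0.592468
  k2 = f(1.080000, 1.852603) = -0.711988
  k3 = f(1.080000, 1.843041) = -0.702426
  k4 = f(1.160000, 1.787612) = -0.821210
  y ← 1.900000 + (0.16/6)·(k1 + 2k2 + 2k3 + k4) = 1.786866
s=1.160000, y=1.786866:
  k1 = f(1.160000, 1.786866) = -0.820465
  k2 = f(1.240000, 1.721229) = -0.935222
  k3 = f(1.240000, 1.712049) = -0.926042
  k4 = f(1.320000, 1.638700) = -1.038115
  y ← 1.786866 + (0.16/6)·(k1 + 2k2 + 2k3 + k4) = 1.638037
y(1.32) ≈ 1.6380

1.6380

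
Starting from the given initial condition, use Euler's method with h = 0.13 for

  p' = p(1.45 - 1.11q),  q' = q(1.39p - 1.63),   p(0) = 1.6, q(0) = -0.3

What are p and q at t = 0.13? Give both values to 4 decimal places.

1.9709, -0.3232

Euler on (p,q): p_{n+1} = p_n + h·p', q_{n+1} = q_n + h·q'.
0.000000: (1.600000, -0.300000); f=(2.852800, -0.178200) → (1.970864, -0.323166)
(p(0.13), q(0.13)) ≈ (1.9709, -0.3232)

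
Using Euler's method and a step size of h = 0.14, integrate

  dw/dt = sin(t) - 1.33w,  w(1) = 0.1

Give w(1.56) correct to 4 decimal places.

Euler: w_{n+1} = w_n + h·f(t_n, w_n).
t=1.000000, w=0.100000: f=0.708471 → w ← 0.100000 + 0.14·0.708471 = 0.199186
t=1.140000, w=0.199186: f=0.643716 → w ← 0.199186 + 0.14·0.643716 = 0.289306
t=1.280000, w=0.289306: f=0.573239 → w ← 0.289306 + 0.14·0.573239 = 0.369560
t=1.420000, w=0.369560: f=0.497137 → w ← 0.369560 + 0.14·0.497137 = 0.439159
w(1.56) ≈ 0.4392

0.4392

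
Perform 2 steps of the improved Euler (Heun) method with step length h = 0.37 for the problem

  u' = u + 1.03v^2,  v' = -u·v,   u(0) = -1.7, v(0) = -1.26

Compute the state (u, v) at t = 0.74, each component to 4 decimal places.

Heun on (u,v): k1 = f(t_n, state_n); k2 = f(t_n + h, state_n + h·k1); state_{n+1} = state_n + (h/2)·(k1 + k2).
0.000000: (-1.700000, -1.260000)
  k1 = (-0.064772, -2.142000)
  predictor → (-1.723966, -2.052540)
  k2 = (2.615342, -3.538508)
  → (-1.228144, -2.310894)
0.370000: (-1.228144, -2.310894)
  k1 = (4.272294, -2.838112)
  predictor → (0.352604, -3.360995)
  k2 = (11.987783, 1.185101)
  → (1.779970, -2.616701)
(u(0.74), v(0.74)) ≈ (1.7800, -2.6167)

1.7800, -2.6167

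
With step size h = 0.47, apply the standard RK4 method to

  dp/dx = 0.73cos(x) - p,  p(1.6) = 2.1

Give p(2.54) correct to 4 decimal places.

RK4: k1 = f(x_n, p_n); k2 = f(x_n + h/2, p_n + (h/2)·k1); k3 = f(x_n + h/2, p_n + (h/2)·k2); k4 = f(x_n + h, p_n + h·k3); p_{n+1} = p_n + (h/6)·(k1 + 2k2 + 2k3 + k4).
x=1.600000, p=2.100000:
  k1 = f(1.600000, 2.100000) = -2.121316
  k2 = f(1.835000, 1.601491) = -1.792124
  k3 = f(1.835000, 1.678851) = -1.869484
  k4 = f(2.070000, 1.221343) = -1.570813
  p ← 2.100000 + (0.47/6)·(k1 + 2k2 + 2k3 + k4) = 1.237131
x=2.070000, p=1.237131:
  k1 = f(2.070000, 1.237131) = -1.586602
  k2 = f(2.305000, 0.864280) = -1.353377
  k3 = f(2.305000, 0.919088) = -1.408185
  k4 = f(2.540000, 0.575284) = -1.177122
  p ← 1.237131 + (0.47/6)·(k1 + 2k2 + 2k3 + k4) = 0.587995
p(2.54) ≈ 0.5880

0.5880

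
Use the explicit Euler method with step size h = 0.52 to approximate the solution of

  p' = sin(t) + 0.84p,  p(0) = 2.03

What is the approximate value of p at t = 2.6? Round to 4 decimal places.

15.3235

Euler: p_{n+1} = p_n + h·f(t_n, p_n).
t=0.000000, p=2.030000: f=1.705200 → p ← 2.030000 + 0.52·1.705200 = 2.916704
t=0.520000, p=2.916704: f=2.946911 → p ← 2.916704 + 0.52·2.946911 = 4.449098
t=1.040000, p=4.449098: f=4.599647 → p ← 4.449098 + 0.52·4.599647 = 6.840914
t=1.560000, p=6.840914: f=6.746310 → p ← 6.840914 + 0.52·6.746310 = 10.348995
t=2.080000, p=10.348995: f=9.566289 → p ← 10.348995 + 0.52·9.566289 = 15.323465
p(2.6) ≈ 15.3235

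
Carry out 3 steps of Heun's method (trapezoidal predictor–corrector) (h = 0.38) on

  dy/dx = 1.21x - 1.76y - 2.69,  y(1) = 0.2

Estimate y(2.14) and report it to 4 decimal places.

Heun: k1 = f(x_n, y_n); k2 = f(x_n + h, y_n + h·k1); y_{n+1} = y_n + (h/2)·(k1 + k2).
x=1.000000, y=0.200000:
  k1 = f(1.000000, 0.200000) = -1.832000
  k2 = f(1.380000, -0.496160) = -0.146958
  y ← 0.200000 + (0.38/2)·(-1.832000 + (-0.146958)) = -0.176002
x=1.380000, y=-0.176002:
  k1 = f(1.380000, -0.176002) = -0.710436
  k2 = f(1.760000, -0.445968) = 0.224503
  y ← -0.176002 + (0.38/2)·(-0.710436 + 0.224503) = -0.268329
x=1.760000, y=-0.268329:
  k1 = f(1.760000, -0.268329) = -0.088140
  k2 = f(2.140000, -0.301823) = 0.430608
  y ← -0.268329 + (0.38/2)·(-0.088140 + 0.430608) = -0.203261
y(2.14) ≈ -0.2033

-0.2033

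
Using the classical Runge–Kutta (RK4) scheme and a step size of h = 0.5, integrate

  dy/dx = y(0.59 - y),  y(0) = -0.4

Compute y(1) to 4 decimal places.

RK4: k1 = f(x_n, y_n); k2 = f(x_n + h/2, y_n + (h/2)·k1); k3 = f(x_n + h/2, y_n + (h/2)·k2); k4 = f(x_n + h, y_n + h·k3); y_{n+1} = y_n + (h/6)·(k1 + 2k2 + 2k3 + k4).
x=0.000000, y=-0.400000:
  k1 = f(0.000000, -0.400000) = -0.396000
  k2 = f(0.250000, -0.499000) = -0.543411
  k3 = f(0.250000, -0.535853) = -0.603291
  k4 = f(0.500000, -0.701646) = -0.906278
  y ← -0.400000 + (0.5/6)·(k1 + 2k2 + 2k3 + k4) = -0.699640
x=0.500000, y=-0.699640:
  k1 = f(0.500000, -0.699640) = -0.902284
  k2 = f(0.750000, -0.925211) = -1.401890
  k3 = f(0.750000, -1.050113) = -1.722303
  k4 = f(1.000000, -1.560792) = -3.356938
  y ← -0.699640 + (0.5/6)·(k1 + 2k2 + 2k3 + k4) = -1.575274
y(1) ≈ -1.5753

-1.5753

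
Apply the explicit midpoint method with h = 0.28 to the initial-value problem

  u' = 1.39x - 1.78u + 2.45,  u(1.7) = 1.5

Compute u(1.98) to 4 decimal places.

2.0050

Midpoint: k1 = f(x_n, u_n); k2 = f(x_n + h/2, u_n + (h/2)·k1); u_{n+1} = u_n + h·k2.
x=1.700000, u=1.500000:
  k1 = f(1.700000, 1.500000) = 2.143000
  k2 = f(1.840000, 1.800020) = 1.803564
  u ← 1.500000 + 0.28·1.803564 = 2.004998
u(1.98) ≈ 2.0050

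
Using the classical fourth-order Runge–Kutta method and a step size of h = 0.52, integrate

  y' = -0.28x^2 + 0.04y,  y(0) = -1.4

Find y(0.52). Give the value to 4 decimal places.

-1.4426

RK4: k1 = f(x_n, y_n); k2 = f(x_n + h/2, y_n + (h/2)·k1); k3 = f(x_n + h/2, y_n + (h/2)·k2); k4 = f(x_n + h, y_n + h·k3); y_{n+1} = y_n + (h/6)·(k1 + 2k2 + 2k3 + k4).
x=0.000000, y=-1.400000:
  k1 = f(0.000000, -1.400000) = -0.056000
  k2 = f(0.260000, -1.414560) = -0.075510
  k3 = f(0.260000, -1.419633) = -0.075713
  k4 = f(0.520000, -1.439371) = -0.133287
  y ← -1.400000 + (0.52/6)·(k1 + 2k2 + 2k3 + k4) = -1.442617
y(0.52) ≈ -1.4426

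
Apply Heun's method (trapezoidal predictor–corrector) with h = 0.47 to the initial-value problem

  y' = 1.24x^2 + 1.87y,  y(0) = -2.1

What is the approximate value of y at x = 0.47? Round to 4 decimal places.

-4.6924

Heun: k1 = f(x_n, y_n); k2 = f(x_n + h, y_n + h·k1); y_{n+1} = y_n + (h/2)·(k1 + k2).
x=0.000000, y=-2.100000:
  k1 = f(0.000000, -2.100000) = -3.927000
  k2 = f(0.470000, -3.945690) = -7.104524
  y ← -2.100000 + (0.47/2)·(-3.927000 + (-7.104524)) = -4.692408
y(0.47) ≈ -4.6924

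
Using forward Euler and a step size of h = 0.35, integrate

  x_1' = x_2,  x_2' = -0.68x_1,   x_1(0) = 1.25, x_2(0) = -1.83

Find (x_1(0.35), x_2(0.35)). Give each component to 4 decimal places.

Euler on (x_1,x_2): x_1_{n+1} = x_1_n + h·x_1', x_2_{n+1} = x_2_n + h·x_2'.
0.000000: (1.250000, -1.830000); f=(-1.830000, -0.850000) → (0.609500, -2.127500)
(x_1(0.35), x_2(0.35)) ≈ (0.6095, -2.1275)

0.6095, -2.1275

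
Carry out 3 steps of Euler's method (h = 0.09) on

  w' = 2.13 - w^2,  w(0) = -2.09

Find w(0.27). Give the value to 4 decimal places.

-2.9761

Euler: w_{n+1} = w_n + h·f(t_n, w_n).
t=0.000000, w=-2.090000: f=-2.238100 → w ← -2.090000 + 0.09·(-2.238100) = -2.291429
t=0.090000, w=-2.291429: f=-3.120647 → w ← -2.291429 + 0.09·(-3.120647) = -2.572287
t=0.180000, w=-2.572287: f=-4.486662 → w ← -2.572287 + 0.09·(-4.486662) = -2.976087
w(0.27) ≈ -2.9761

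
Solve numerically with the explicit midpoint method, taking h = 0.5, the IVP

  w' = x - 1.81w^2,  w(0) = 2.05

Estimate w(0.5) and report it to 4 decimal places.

Midpoint: k1 = f(x_n, w_n); k2 = f(x_n + h/2, w_n + (h/2)·k1); w_{n+1} = w_n + h·k2.
x=0.000000, w=2.050000:
  k1 = f(0.000000, 2.050000) = -7.606525
  k2 = f(0.250000, 0.148369) = 0.210156
  w ← 2.050000 + 0.5·0.210156 = 2.155078
w(0.5) ≈ 2.1551

2.1551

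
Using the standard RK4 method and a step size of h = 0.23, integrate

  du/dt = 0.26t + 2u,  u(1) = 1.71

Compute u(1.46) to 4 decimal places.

RK4: k1 = f(t_n, u_n); k2 = f(t_n + h/2, u_n + (h/2)·k1); k3 = f(t_n + h/2, u_n + (h/2)·k2); k4 = f(t_n + h, u_n + h·k3); u_{n+1} = u_n + (h/6)·(k1 + 2k2 + 2k3 + k4).
t=1.000000, u=1.710000:
  k1 = f(1.000000, 1.710000) = 3.680000
  k2 = f(1.115000, 2.133200) = 4.556300
  k3 = f(1.115000, 2.233974) = 4.757849
  k4 = f(1.230000, 2.804305) = 5.928411
  u ← 1.710000 + (0.23/6)·(k1 + 2k2 + 2k3 + k4) = 2.792407
t=1.230000, u=2.792407:
  k1 = f(1.230000, 2.792407) = 5.904614
  k2 = f(1.345000, 3.471438) = 7.292576
  k3 = f(1.345000, 3.631053) = 7.611807
  k4 = f(1.460000, 4.543123) = 9.465845
  u ← 2.792407 + (0.23/6)·(k1 + 2k2 + 2k3 + k4) = 4.524277
u(1.46) ≈ 4.5243

4.5243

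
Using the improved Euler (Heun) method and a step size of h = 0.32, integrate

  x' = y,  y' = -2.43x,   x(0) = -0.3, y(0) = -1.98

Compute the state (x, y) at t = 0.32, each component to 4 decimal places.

Heun on (x,y): k1 = f(t_n, state_n); k2 = f(t_n + h, state_n + h·k1); state_{n+1} = state_n + (h/2)·(k1 + k2).
0.000000: (-0.300000, -1.980000)
  k1 = (-1.980000, 0.729000)
  predictor → (-0.933600, -1.746720)
  k2 = (-1.746720, 2.268648)
  → (-0.896275, -1.500376)
(x(0.32), y(0.32)) ≈ (-0.8963, -1.5004)

-0.8963, -1.5004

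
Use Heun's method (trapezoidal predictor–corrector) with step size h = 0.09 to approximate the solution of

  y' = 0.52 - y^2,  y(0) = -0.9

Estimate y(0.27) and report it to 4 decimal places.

Heun: k1 = f(x_n, y_n); k2 = f(x_n + h, y_n + h·k1); y_{n+1} = y_n + (h/2)·(k1 + k2).
x=0.000000, y=-0.900000:
  k1 = f(0.000000, -0.900000) = -0.290000
  k2 = f(0.090000, -0.926100) = -0.337661
  y ← -0.900000 + (0.09/2)·(-0.290000 + (-0.337661)) = -0.928245
x=0.090000, y=-0.928245:
  k1 = f(0.090000, -0.928245) = -0.341638
  k2 = f(0.180000, -0.958992) = -0.399666
  y ← -0.928245 + (0.09/2)·(-0.341638 + (-0.399666)) = -0.961603
x=0.180000, y=-0.961603:
  k1 = f(0.180000, -0.961603) = -0.404681
  k2 = f(0.270000, -0.998025) = -0.476053
  y ← -0.961603 + (0.09/2)·(-0.404681 + (-0.476053)) = -1.001237
y(0.27) ≈ -1.0012

-1.0012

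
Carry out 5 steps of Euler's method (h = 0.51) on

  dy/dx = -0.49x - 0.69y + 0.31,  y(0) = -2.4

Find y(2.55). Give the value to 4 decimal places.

-0.7759

Euler: y_{n+1} = y_n + h·f(x_n, y_n).
x=0.000000, y=-2.400000: f=1.966000 → y ← -2.400000 + 0.51·1.966000 = -1.397340
x=0.510000, y=-1.397340: f=1.024265 → y ← -1.397340 + 0.51·1.024265 = -0.874965
x=1.020000, y=-0.874965: f=0.413926 → y ← -0.874965 + 0.51·0.413926 = -0.663863
x=1.530000, y=-0.663863: f=0.018365 → y ← -0.663863 + 0.51·0.018365 = -0.654497
x=2.040000, y=-0.654497: f=-0.237997 → y ← -0.654497 + 0.51·(-0.237997) = -0.775875
y(2.55) ≈ -0.7759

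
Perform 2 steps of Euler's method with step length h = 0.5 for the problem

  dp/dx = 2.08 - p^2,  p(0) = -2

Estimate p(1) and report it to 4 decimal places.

-6.3008

Euler: p_{n+1} = p_n + h·f(x_n, p_n).
x=0.000000, p=-2.000000: f=-1.920000 → p ← -2.000000 + 0.5·(-1.920000) = -2.960000
x=0.500000, p=-2.960000: f=-6.681600 → p ← -2.960000 + 0.5·(-6.681600) = -6.300800
p(1) ≈ -6.3008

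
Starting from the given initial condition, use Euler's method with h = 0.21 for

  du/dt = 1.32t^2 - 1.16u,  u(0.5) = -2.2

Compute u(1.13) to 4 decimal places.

-0.5721

Euler: u_{n+1} = u_n + h·f(t_n, u_n).
t=0.500000, u=-2.200000: f=2.882000 → u ← -2.200000 + 0.21·2.882000 = -1.594780
t=0.710000, u=-1.594780: f=2.515357 → u ← -1.594780 + 0.21·2.515357 = -1.066555
t=0.920000, u=-1.066555: f=2.354452 → u ← -1.066555 + 0.21·2.354452 = -0.572120
u(1.13) ≈ -0.5721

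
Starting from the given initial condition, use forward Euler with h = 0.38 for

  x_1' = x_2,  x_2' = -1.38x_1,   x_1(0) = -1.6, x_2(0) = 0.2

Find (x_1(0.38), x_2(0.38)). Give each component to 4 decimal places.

Euler on (x_1,x_2): x_1_{n+1} = x_1_n + h·x_1', x_2_{n+1} = x_2_n + h·x_2'.
0.000000: (-1.600000, 0.200000); f=(0.200000, 2.208000) → (-1.524000, 1.039040)
(x_1(0.38), x_2(0.38)) ≈ (-1.5240, 1.0390)

-1.5240, 1.0390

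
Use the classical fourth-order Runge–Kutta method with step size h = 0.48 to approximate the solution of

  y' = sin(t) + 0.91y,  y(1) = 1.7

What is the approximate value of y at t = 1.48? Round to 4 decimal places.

3.1911

RK4: k1 = f(t_n, y_n); k2 = f(t_n + h/2, y_n + (h/2)·k1); k3 = f(t_n + h/2, y_n + (h/2)·k2); k4 = f(t_n + h, y_n + h·k3); y_{n+1} = y_n + (h/6)·(k1 + 2k2 + 2k3 + k4).
t=1.000000, y=1.700000:
  k1 = f(1.000000, 1.700000) = 2.388471
  k2 = f(1.240000, 2.273233) = 3.014426
  k3 = f(1.240000, 2.423462) = 3.151135
  k4 = f(1.480000, 3.212545) = 3.919296
  y ← 1.700000 + (0.48/6)·(k1 + 2k2 + 2k3 + k4) = 3.191111
y(1.48) ≈ 3.1911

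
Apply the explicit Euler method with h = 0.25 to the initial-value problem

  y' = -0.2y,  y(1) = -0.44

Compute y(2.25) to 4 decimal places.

Euler: y_{n+1} = y_n + h·f(t_n, y_n).
t=1.000000, y=-0.440000: f=0.088000 → y ← -0.440000 + 0.25·0.088000 = -0.418000
t=1.250000, y=-0.418000: f=0.083600 → y ← -0.418000 + 0.25·0.083600 = -0.397100
t=1.500000, y=-0.397100: f=0.079420 → y ← -0.397100 + 0.25·0.079420 = -0.377245
t=1.750000, y=-0.377245: f=0.075449 → y ← -0.377245 + 0.25·0.075449 = -0.358383
t=2.000000, y=-0.358383: f=0.071677 → y ← -0.358383 + 0.25·0.071677 = -0.340464
y(2.25) ≈ -0.3405

-0.3405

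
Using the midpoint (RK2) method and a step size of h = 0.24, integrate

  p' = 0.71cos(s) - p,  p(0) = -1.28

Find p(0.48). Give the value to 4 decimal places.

-0.5395

Midpoint: k1 = f(s_n, p_n); k2 = f(s_n + h/2, p_n + (h/2)·k1); p_{n+1} = p_n + h·k2.
s=0.000000, p=-1.280000:
  k1 = f(0.000000, -1.280000) = 1.990000
  k2 = f(0.120000, -1.041200) = 1.746094
  p ← -1.280000 + 0.24·1.746094 = -0.860937
s=0.240000, p=-0.860937:
  k1 = f(0.240000, -0.860937) = 1.550587
  k2 = f(0.360000, -0.674867) = 1.339354
  p ← -0.860937 + 0.24·1.339354 = -0.539493
p(0.48) ≈ -0.5395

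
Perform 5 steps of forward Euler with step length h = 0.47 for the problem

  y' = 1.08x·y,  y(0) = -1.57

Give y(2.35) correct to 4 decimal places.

Euler: y_{n+1} = y_n + h·f(x_n, y_n).
x=0.000000, y=-1.570000: f=0.000000 → y ← -1.570000 + 0.47·0.000000 = -1.570000
x=0.470000, y=-1.570000: f=-0.796932 → y ← -1.570000 + 0.47·(-0.796932) = -1.944558
x=0.940000, y=-1.944558: f=-1.974115 → y ← -1.944558 + 0.47·(-1.974115) = -2.872392
x=1.410000, y=-2.872392: f=-4.374079 → y ← -2.872392 + 0.47·(-4.374079) = -4.928209
x=1.880000, y=-4.928209: f=-10.006236 → y ← -4.928209 + 0.47·(-10.006236) = -9.631140
y(2.35) ≈ -9.6311

-9.6311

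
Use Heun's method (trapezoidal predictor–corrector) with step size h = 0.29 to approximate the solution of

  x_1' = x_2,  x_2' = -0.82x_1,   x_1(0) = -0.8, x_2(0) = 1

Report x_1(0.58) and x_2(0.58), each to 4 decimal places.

Heun on (x_1,x_2): k1 = f(x_n, state_n); k2 = f(x_n + h, state_n + h·k1); state_{n+1} = state_n + (h/2)·(k1 + k2).
0.000000: (-0.800000, 1.000000)
  k1 = (1.000000, 0.656000)
  predictor → (-0.510000, 1.190240)
  k2 = (1.190240, 0.418200)
  → (-0.482415, 1.155759)
0.290000: (-0.482415, 1.155759)
  k1 = (1.155759, 0.395580)
  predictor → (-0.147245, 1.270477)
  k2 = (1.270477, 0.120741)
  → (-0.130611, 1.230626)
(x_1(0.58), x_2(0.58)) ≈ (-0.1306, 1.2306)

-0.1306, 1.2306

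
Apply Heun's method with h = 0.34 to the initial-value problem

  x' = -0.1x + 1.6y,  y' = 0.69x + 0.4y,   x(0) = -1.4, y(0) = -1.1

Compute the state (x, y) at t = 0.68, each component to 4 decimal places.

Heun on (x,y): k1 = f(t_n, state_n); k2 = f(t_n + h, state_n + h·k1); state_{n+1} = state_n + (h/2)·(k1 + k2).
0.000000: (-1.400000, -1.100000)
  k1 = (-1.620000, -1.406000)
  predictor → (-1.950800, -1.578040)
  k2 = (-2.329784, -1.977268)
  → (-2.071463, -1.675156)
0.340000: (-2.071463, -1.675156)
  k1 = (-2.473103, -2.099372)
  predictor → (-2.912318, -2.388942)
  k2 = (-3.531075, -2.965076)
  → (-3.092174, -2.536112)
(x(0.68), y(0.68)) ≈ (-3.0922, -2.5361)

-3.0922, -2.5361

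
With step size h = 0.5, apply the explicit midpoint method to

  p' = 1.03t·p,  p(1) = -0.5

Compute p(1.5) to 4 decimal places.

Midpoint: k1 = f(t_n, p_n); k2 = f(t_n + h/2, p_n + (h/2)·k1); p_{n+1} = p_n + h·k2.
t=1.000000, p=-0.500000:
  k1 = f(1.000000, -0.500000) = -0.515000
  k2 = f(1.250000, -0.628750) = -0.809516
  p ← -0.500000 + 0.5·(-0.809516) = -0.904758
p(1.5) ≈ -0.9048

-0.9048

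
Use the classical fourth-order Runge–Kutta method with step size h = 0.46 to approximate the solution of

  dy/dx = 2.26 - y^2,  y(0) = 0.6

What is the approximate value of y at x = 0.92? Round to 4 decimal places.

1.4144

RK4: k1 = f(x_n, y_n); k2 = f(x_n + h/2, y_n + (h/2)·k1); k3 = f(x_n + h/2, y_n + (h/2)·k2); k4 = f(x_n + h, y_n + h·k3); y_{n+1} = y_n + (h/6)·(k1 + 2k2 + 2k3 + k4).
x=0.000000, y=0.600000:
  k1 = f(0.000000, 0.600000) = 1.900000
  k2 = f(0.230000, 1.037000) = 1.184631
  k3 = f(0.230000, 0.872465) = 1.498805
  k4 = f(0.460000, 1.289450) = 0.597318
  y ← 0.600000 + (0.46/6)·(k1 + 2k2 + 2k3 + k4) = 1.202921
x=0.460000, y=1.202921:
  k1 = f(0.460000, 1.202921) = 0.812981
  k2 = f(0.690000, 1.389907) = 0.328159
  k3 = f(0.690000, 1.278398) = 0.625699
  k4 = f(0.920000, 1.490743) = 0.037686
  y ← 1.202921 + (0.46/6)·(k1 + 2k2 + 2k3 + k4) = 1.414397
y(0.92) ≈ 1.4144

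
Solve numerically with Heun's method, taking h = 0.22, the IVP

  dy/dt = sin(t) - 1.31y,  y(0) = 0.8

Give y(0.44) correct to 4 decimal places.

0.5360

Heun: k1 = f(t_n, y_n); k2 = f(t_n + h, y_n + h·k1); y_{n+1} = y_n + (h/2)·(k1 + k2).
t=0.000000, y=0.800000:
  k1 = f(0.000000, 0.800000) = -1.048000
  k2 = f(0.220000, 0.569440) = -0.527737
  y ← 0.800000 + (0.22/2)·(-1.048000 + (-0.527737)) = 0.626669
t=0.220000, y=0.626669:
  k1 = f(0.220000, 0.626669) = -0.602707
  k2 = f(0.440000, 0.494073) = -0.221297
  y ← 0.626669 + (0.22/2)·(-0.602707 + (-0.221297)) = 0.536029
y(0.44) ≈ 0.5360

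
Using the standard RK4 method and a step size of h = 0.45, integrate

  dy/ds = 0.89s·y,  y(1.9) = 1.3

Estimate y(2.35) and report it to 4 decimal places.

3.0388

RK4: k1 = f(s_n, y_n); k2 = f(s_n + h/2, y_n + (h/2)·k1); k3 = f(s_n + h/2, y_n + (h/2)·k2); k4 = f(s_n + h, y_n + h·k3); y_{n+1} = y_n + (h/6)·(k1 + 2k2 + 2k3 + k4).
s=1.900000, y=1.300000:
  k1 = f(1.900000, 1.300000) = 2.198300
  k2 = f(2.125000, 1.794617) = 3.394070
  k3 = f(2.125000, 2.063666) = 3.902908
  k4 = f(2.350000, 3.056309) = 6.392269
  y ← 1.300000 + (0.45/6)·(k1 + 2k2 + 2k3 + k4) = 3.038839
y(2.35) ≈ 3.0388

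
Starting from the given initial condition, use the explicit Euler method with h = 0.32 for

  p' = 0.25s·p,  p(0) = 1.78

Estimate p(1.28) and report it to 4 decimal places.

Euler: p_{n+1} = p_n + h·f(s_n, p_n).
s=0.000000, p=1.780000: f=0.000000 → p ← 1.780000 + 0.32·0.000000 = 1.780000
s=0.320000, p=1.780000: f=0.142400 → p ← 1.780000 + 0.32·0.142400 = 1.825568
s=0.640000, p=1.825568: f=0.292091 → p ← 1.825568 + 0.32·0.292091 = 1.919037
s=0.960000, p=1.919037: f=0.460569 → p ← 1.919037 + 0.32·0.460569 = 2.066419
p(1.28) ≈ 2.0664

2.0664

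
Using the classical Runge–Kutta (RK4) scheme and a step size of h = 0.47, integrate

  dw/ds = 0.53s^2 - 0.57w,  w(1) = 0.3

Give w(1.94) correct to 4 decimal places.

RK4: k1 = f(s_n, w_n); k2 = f(s_n + h/2, w_n + (h/2)·k1); k3 = f(s_n + h/2, w_n + (h/2)·k2); k4 = f(s_n + h, w_n + h·k3); w_{n+1} = w_n + (h/6)·(k1 + 2k2 + 2k3 + k4).
s=1.000000, w=0.300000:
  k1 = f(1.000000, 0.300000) = 0.359000
  k2 = f(1.235000, 0.384365) = 0.589281
  k3 = f(1.235000, 0.438481) = 0.558435
  k4 = f(1.470000, 0.562464) = 0.824672
  w ← 0.300000 + (0.47/6)·(k1 + 2k2 + 2k3 + k4) = 0.572530
s=1.470000, w=0.572530:
  k1 = f(1.470000, 0.572530) = 0.818935
  k2 = f(1.705000, 0.764980) = 1.104685
  k3 = f(1.705000, 0.832131) = 1.066409
  k4 = f(1.940000, 1.073742) = 1.382675
  w ← 0.572530 + (0.47/6)·(k1 + 2k2 + 2k3 + k4) = 1.085127
w(1.94) ≈ 1.0851

1.0851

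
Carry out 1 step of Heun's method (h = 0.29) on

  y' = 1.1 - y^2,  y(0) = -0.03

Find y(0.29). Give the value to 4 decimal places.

0.2768

Heun: k1 = f(x_n, y_n); k2 = f(x_n + h, y_n + h·k1); y_{n+1} = y_n + (h/2)·(k1 + k2).
x=0.000000, y=-0.030000:
  k1 = f(0.000000, -0.030000) = 1.099100
  k2 = f(0.290000, 0.288739) = 1.016630
  y ← -0.030000 + (0.29/2)·(1.099100 + 1.016630) = 0.276781
y(0.29) ≈ 0.2768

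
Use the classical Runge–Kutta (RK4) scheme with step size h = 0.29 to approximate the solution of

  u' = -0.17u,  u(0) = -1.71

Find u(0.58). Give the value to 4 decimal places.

-1.5494

RK4: k1 = f(s_n, u_n); k2 = f(s_n + h/2, u_n + (h/2)·k1); k3 = f(s_n + h/2, u_n + (h/2)·k2); k4 = f(s_n + h, u_n + h·k3); u_{n+1} = u_n + (h/6)·(k1 + 2k2 + 2k3 + k4).
s=0.000000, u=-1.710000:
  k1 = f(0.000000, -1.710000) = 0.290700
  k2 = f(0.145000, -1.667849) = 0.283534
  k3 = f(0.145000, -1.668888) = 0.283711
  k4 = f(0.290000, -1.627724) = 0.276713
  u ← -1.710000 + (0.29/6)·(k1 + 2k2 + 2k3 + k4) = -1.627741
s=0.290000, u=-1.627741:
  k1 = f(0.290000, -1.627741) = 0.276716
  k2 = f(0.435000, -1.587618) = 0.269895
  k3 = f(0.435000, -1.588607) = 0.270063
  k4 = f(0.580000, -1.549423) = 0.263402
  u ← -1.627741 + (0.29/6)·(k1 + 2k2 + 2k3 + k4) = -1.549440
u(0.58) ≈ -1.5494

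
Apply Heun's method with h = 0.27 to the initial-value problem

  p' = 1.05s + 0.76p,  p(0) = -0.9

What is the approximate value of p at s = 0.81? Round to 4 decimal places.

-1.2445

Heun: k1 = f(s_n, p_n); k2 = f(s_n + h, p_n + h·k1); p_{n+1} = p_n + (h/2)·(k1 + k2).
s=0.000000, p=-0.900000:
  k1 = f(0.000000, -0.900000) = -0.684000
  k2 = f(0.270000, -1.084680) = -0.540857
  p ← -0.900000 + (0.27/2)·(-0.684000 + (-0.540857)) = -1.065356
s=0.270000, p=-1.065356:
  k1 = f(0.270000, -1.065356) = -0.526170
  k2 = f(0.540000, -1.207422) = -0.350640
  p ← -1.065356 + (0.27/2)·(-0.526170 + (-0.350640)) = -1.183725
s=0.540000, p=-1.183725:
  k1 = f(0.540000, -1.183725) = -0.332631
  k2 = f(0.810000, -1.273536) = -0.117387
  p ← -1.183725 + (0.27/2)·(-0.332631 + (-0.117387)) = -1.244478
p(0.81) ≈ -1.2445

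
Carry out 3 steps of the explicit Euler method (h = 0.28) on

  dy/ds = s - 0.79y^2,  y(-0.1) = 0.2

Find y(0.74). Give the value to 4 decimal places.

0.3269

Euler: y_{n+1} = y_n + h·f(s_n, y_n).
s=-0.100000, y=0.200000: f=-0.131600 → y ← 0.200000 + 0.28·(-0.131600) = 0.163152
s=0.180000, y=0.163152: f=0.158971 → y ← 0.163152 + 0.28·0.158971 = 0.207664
s=0.460000, y=0.207664: f=0.425932 → y ← 0.207664 + 0.28·0.425932 = 0.326925
y(0.74) ≈ 0.3269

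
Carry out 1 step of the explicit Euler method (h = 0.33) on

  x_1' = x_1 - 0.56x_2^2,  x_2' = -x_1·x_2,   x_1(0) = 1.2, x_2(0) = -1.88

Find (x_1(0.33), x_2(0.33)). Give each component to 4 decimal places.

0.9428, -1.1355

Euler on (x_1,x_2): x_1_{n+1} = x_1_n + h·x_1', x_2_{n+1} = x_2_n + h·x_2'.
0.000000: (1.200000, -1.880000); f=(-0.779264, 2.256000) → (0.942843, -1.135520)
(x_1(0.33), x_2(0.33)) ≈ (0.9428, -1.1355)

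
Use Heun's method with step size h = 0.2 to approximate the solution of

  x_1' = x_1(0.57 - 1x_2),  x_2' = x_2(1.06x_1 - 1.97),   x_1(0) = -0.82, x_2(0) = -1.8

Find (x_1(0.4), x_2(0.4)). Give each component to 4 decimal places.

Heun on (x_1,x_2): k1 = f(t_n, state_n); k2 = f(t_n + h, state_n + h·k1); state_{n+1} = state_n + (h/2)·(k1 + k2).
0.000000: (-0.820000, -1.800000)
  k1 = (-1.943400, 5.110560)
  predictor → (-1.208680, -0.777888)
  k2 = (-1.629165, 2.529070)
  → (-1.177257, -1.036037)
0.200000: (-1.177257, -1.036037)
  k1 = (-1.890718, 3.333855)
  predictor → (-1.555400, -0.369266)
  k2 = (-1.460934, 1.336272)
  → (-1.512422, -0.569024)
(x_1(0.4), x_2(0.4)) ≈ (-1.5124, -0.5690)

-1.5124, -0.5690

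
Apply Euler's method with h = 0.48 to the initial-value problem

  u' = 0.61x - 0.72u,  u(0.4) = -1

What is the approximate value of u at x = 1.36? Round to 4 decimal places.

-0.0939

Euler: u_{n+1} = u_n + h·f(x_n, u_n).
x=0.400000, u=-1.000000: f=0.964000 → u ← -1.000000 + 0.48·0.964000 = -0.537280
x=0.880000, u=-0.537280: f=0.923642 → u ← -0.537280 + 0.48·0.923642 = -0.093932
u(1.36) ≈ -0.0939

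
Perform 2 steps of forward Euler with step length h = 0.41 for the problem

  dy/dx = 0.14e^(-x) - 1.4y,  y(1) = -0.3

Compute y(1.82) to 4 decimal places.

Euler: y_{n+1} = y_n + h·f(x_n, y_n).
x=1.000000, y=-0.300000: f=0.471503 → y ← -0.300000 + 0.41·0.471503 = -0.106684
x=1.410000, y=-0.106684: f=0.183537 → y ← -0.106684 + 0.41·0.183537 = -0.031433
y(1.82) ≈ -0.0314

-0.0314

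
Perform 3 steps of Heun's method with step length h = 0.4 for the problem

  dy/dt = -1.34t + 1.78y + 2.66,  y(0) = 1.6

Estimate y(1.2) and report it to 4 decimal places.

Heun: k1 = f(t_n, y_n); k2 = f(t_n + h, y_n + h·k1); y_{n+1} = y_n + (h/2)·(k1 + k2).
t=0.000000, y=1.600000:
  k1 = f(0.000000, 1.600000) = 5.508000
  k2 = f(0.400000, 3.803200) = 8.893696
  y ← 1.600000 + (0.4/2)·(5.508000 + 8.893696) = 4.480339
t=0.400000, y=4.480339:
  k1 = f(0.400000, 4.480339) = 10.099004
  k2 = f(0.800000, 8.519941) = 16.753494
  y ← 4.480339 + (0.4/2)·(10.099004 + 16.753494) = 9.850839
t=0.800000, y=9.850839:
  k1 = f(0.800000, 9.850839) = 19.122493
  k2 = f(1.200000, 17.499836) = 32.201708
  y ← 9.850839 + (0.4/2)·(19.122493 + 32.201708) = 20.115679
y(1.2) ≈ 20.1157

20.1157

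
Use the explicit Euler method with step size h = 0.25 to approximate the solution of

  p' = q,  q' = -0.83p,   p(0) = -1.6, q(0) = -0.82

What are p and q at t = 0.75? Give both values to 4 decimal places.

-1.9554, 0.2864

Euler on (p,q): p_{n+1} = p_n + h·p', q_{n+1} = q_n + h·q'.
0.000000: (-1.600000, -0.820000); f=(-0.820000, 1.328000) → (-1.805000, -0.488000)
0.250000: (-1.805000, -0.488000); f=(-0.488000, 1.498150) → (-1.927000, -0.113462)
0.500000: (-1.927000, -0.113462); f=(-0.113462, 1.599410) → (-1.955366, 0.286390)
(p(0.75), q(0.75)) ≈ (-1.9554, 0.2864)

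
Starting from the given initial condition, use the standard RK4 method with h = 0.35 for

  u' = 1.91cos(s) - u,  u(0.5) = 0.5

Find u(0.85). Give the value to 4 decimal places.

RK4: k1 = f(s_n, u_n); k2 = f(s_n + h/2, u_n + (h/2)·k1); k3 = f(s_n + h/2, u_n + (h/2)·k2); k4 = f(s_n + h, u_n + h·k3); u_{n+1} = u_n + (h/6)·(k1 + 2k2 + 2k3 + k4).
s=0.500000, u=0.500000:
  k1 = f(0.500000, 0.500000) = 1.176183
  k2 = f(0.675000, 0.705832) = 0.785318
  k3 = f(0.675000, 0.637431) = 0.853720
  k4 = f(0.850000, 0.798802) = 0.461766
  u ← 0.500000 + (0.35/6)·(k1 + 2k2 + 2k3 + k4) = 0.786768
u(0.85) ≈ 0.7868

0.7868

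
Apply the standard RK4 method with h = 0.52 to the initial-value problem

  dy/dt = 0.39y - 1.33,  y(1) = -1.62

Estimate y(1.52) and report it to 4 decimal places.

RK4: k1 = f(t_n, y_n); k2 = f(t_n + h/2, y_n + (h/2)·k1); k3 = f(t_n + h/2, y_n + (h/2)·k2); k4 = f(t_n + h, y_n + h·k3); y_{n+1} = y_n + (h/6)·(k1 + 2k2 + 2k3 + k4).
t=1.000000, y=-1.620000:
  k1 = f(1.000000, -1.620000) = -1.961800
  k2 = f(1.260000, -2.130068) = -2.160727
  k3 = f(1.260000, -2.181789) = -2.180898
  k4 = f(1.520000, -2.754067) = -2.404086
  y ← -1.620000 + (0.52/6)·(k1 + 2k2 + 2k3 + k4) = -2.750925
y(1.52) ≈ -2.7509

-2.7509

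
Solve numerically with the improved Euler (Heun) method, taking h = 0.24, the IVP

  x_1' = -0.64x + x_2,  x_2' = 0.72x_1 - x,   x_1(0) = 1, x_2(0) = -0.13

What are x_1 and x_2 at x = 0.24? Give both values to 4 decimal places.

0.9711, 0.0113

Heun on (x_1,x_2): k1 = f(x_n, state_n); k2 = f(x_n + h, state_n + h·k1); state_{n+1} = state_n + (h/2)·(k1 + k2).
0.000000: (1.000000, -0.130000)
  k1 = (-0.130000, 0.720000)
  predictor → (0.968800, 0.042800)
  k2 = (-0.110800, 0.457536)
  → (0.971104, 0.011304)
(x_1(0.24), x_2(0.24)) ≈ (0.9711, 0.0113)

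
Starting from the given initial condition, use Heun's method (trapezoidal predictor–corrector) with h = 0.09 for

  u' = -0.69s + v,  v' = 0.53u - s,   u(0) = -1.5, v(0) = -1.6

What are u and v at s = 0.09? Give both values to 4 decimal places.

Heun on (u,v): k1 = f(s_n, state_n); k2 = f(s_n + h, state_n + h·k1); state_{n+1} = state_n + (h/2)·(k1 + k2).
0.000000: (-1.500000, -1.600000)
  k1 = (-1.600000, -0.795000)
  predictor → (-1.644000, -1.671550)
  k2 = (-1.733650, -0.961320)
  → (-1.650014, -1.679034)
(u(0.09), v(0.09)) ≈ (-1.6500, -1.6790)

-1.6500, -1.6790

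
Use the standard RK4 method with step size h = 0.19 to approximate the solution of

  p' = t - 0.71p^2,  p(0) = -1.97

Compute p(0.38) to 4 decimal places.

RK4: k1 = f(t_n, p_n); k2 = f(t_n + h/2, p_n + (h/2)·k1); k3 = f(t_n + h/2, p_n + (h/2)·k2); k4 = f(t_n + h, p_n + h·k3); p_{n+1} = p_n + (h/6)·(k1 + 2k2 + 2k3 + k4).
t=0.000000, p=-1.970000:
  k1 = f(0.000000, -1.970000) = -2.755439
  k2 = f(0.095000, -2.231767) = -3.441356
  k3 = f(0.095000, -2.296929) = -3.650876
  k4 = f(0.190000, -2.663666) = -4.847535
  p ← -1.970000 + (0.19/6)·(k1 + 2k2 + 2k3 + k4) = -2.659936
t=0.190000, p=-2.659936:
  k1 = f(0.190000, -2.659936) = -4.833432
  k2 = f(0.285000, -3.119112) = -6.622489
  k3 = f(0.285000, -3.289072) = -7.395776
  k4 = f(0.380000, -4.065133) = -11.352967
  p ← -2.659936 + (0.19/6)·(k1 + 2k2 + 2k3 + k4) = -4.060328
p(0.38) ≈ -4.0603

-4.0603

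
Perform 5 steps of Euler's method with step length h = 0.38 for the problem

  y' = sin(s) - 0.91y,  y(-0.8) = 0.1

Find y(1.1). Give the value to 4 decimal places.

Euler: y_{n+1} = y_n + h·f(s_n, y_n).
s=-0.800000, y=0.100000: f=-0.808356 → y ← 0.100000 + 0.38·(-0.808356) = -0.207175
s=-0.420000, y=-0.207175: f=-0.219231 → y ← -0.207175 + 0.38·(-0.219231) = -0.290483
s=-0.040000, y=-0.290483: f=0.224350 → y ← -0.290483 + 0.38·0.224350 = -0.205230
s=0.340000, y=-0.205230: f=0.520246 → y ← -0.205230 + 0.38·0.520246 = -0.007536
s=0.720000, y=-0.007536: f=0.666243 → y ← -0.007536 + 0.38·0.666243 = 0.245636
y(1.1) ≈ 0.2456

0.2456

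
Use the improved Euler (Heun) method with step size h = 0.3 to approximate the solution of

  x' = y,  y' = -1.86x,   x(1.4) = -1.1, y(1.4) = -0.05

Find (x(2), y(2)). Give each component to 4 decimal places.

-0.7669, 1.0912

Heun on (x,y): k1 = f(s_n, state_n); k2 = f(s_n + h, state_n + h·k1); state_{n+1} = state_n + (h/2)·(k1 + k2).
1.400000: (-1.100000, -0.050000)
  k1 = (-0.050000, 2.046000)
  predictor → (-1.115000, 0.563800)
  k2 = (0.563800, 2.073900)
  → (-1.022930, 0.567985)
1.700000: (-1.022930, 0.567985)
  k1 = (0.567985, 1.902650)
  predictor → (-0.852535, 1.138780)
  k2 = (1.138780, 1.585714)
  → (-0.766915, 1.091240)
(x(2), y(2)) ≈ (-0.7669, 1.0912)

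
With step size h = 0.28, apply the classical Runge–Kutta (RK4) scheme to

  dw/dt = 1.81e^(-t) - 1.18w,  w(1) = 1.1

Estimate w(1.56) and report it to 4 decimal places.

RK4: k1 = f(t_n, w_n); k2 = f(t_n + h/2, w_n + (h/2)·k1); k3 = f(t_n + h/2, w_n + (h/2)·k2); k4 = f(t_n + h, w_n + h·k3); w_{n+1} = w_n + (h/6)·(k1 + 2k2 + 2k3 + k4).
t=1.000000, w=1.100000:
  k1 = f(1.000000, 1.100000) = -0.632138
  k2 = f(1.140000, 1.011501) = -0.614698
  k3 = f(1.140000, 1.013942) = -0.617579
  k4 = f(1.280000, 0.927078) = -0.590704
  w ← 1.100000 + (0.28/6)·(k1 + 2k2 + 2k3 + k4) = 0.927921
t=1.280000, w=0.927921:
  k1 = f(1.280000, 0.927921) = -0.591700
  k2 = f(1.420000, 0.845083) = -0.559696
  k3 = f(1.420000, 0.849564) = -0.564983
  k4 = f(1.560000, 0.769726) = -0.527931
  w ← 0.927921 + (0.28/6)·(k1 + 2k2 + 2k3 + k4) = 0.770702
w(1.56) ≈ 0.7707

0.7707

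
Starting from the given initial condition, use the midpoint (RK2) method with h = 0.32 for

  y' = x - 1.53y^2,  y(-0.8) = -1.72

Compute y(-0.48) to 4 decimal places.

Midpoint: k1 = f(x_n, y_n); k2 = f(x_n + h/2, y_n + (h/2)·k1); y_{n+1} = y_n + h·k2.
x=-0.800000, y=-1.720000:
  k1 = f(-0.800000, -1.720000) = -5.326352
  k2 = f(-0.640000, -2.572216) = -10.762934
  y ← -1.720000 + 0.32·(-10.762934) = -5.164139
y(-0.48) ≈ -5.1641

-5.1641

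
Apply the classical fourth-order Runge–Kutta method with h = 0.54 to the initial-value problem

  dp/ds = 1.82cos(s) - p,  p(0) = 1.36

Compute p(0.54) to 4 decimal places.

1.5103

RK4: k1 = f(s_n, p_n); k2 = f(s_n + h/2, p_n + (h/2)·k1); k3 = f(s_n + h/2, p_n + (h/2)·k2); k4 = f(s_n + h, p_n + h·k3); p_{n+1} = p_n + (h/6)·(k1 + 2k2 + 2k3 + k4).
s=0.000000, p=1.360000:
  k1 = f(0.000000, 1.360000) = 0.460000
  k2 = f(0.270000, 1.484200) = 0.269863
  k3 = f(0.270000, 1.432863) = 0.321200
  k4 = f(0.540000, 1.533448) = 0.027582
  p ← 1.360000 + (0.54/6)·(k1 + 2k2 + 2k3 + k4) = 1.510274
p(0.54) ≈ 1.5103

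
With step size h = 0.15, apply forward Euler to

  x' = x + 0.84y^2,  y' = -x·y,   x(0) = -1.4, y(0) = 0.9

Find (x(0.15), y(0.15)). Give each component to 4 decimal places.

-1.5079, 1.0890

Euler on (x,y): x_{n+1} = x_n + h·x', y_{n+1} = y_n + h·y'.
0.000000: (-1.400000, 0.900000); f=(-0.719600, 1.260000) → (-1.507940, 1.089000)
(x(0.15), y(0.15)) ≈ (-1.5079, 1.0890)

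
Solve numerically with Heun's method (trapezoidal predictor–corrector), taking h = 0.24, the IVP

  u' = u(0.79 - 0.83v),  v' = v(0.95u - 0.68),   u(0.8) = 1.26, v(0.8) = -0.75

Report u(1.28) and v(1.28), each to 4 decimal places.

Heun on (u,v): k1 = f(t_n, state_n); k2 = f(t_n + h, state_n + h·k1); state_{n+1} = state_n + (h/2)·(k1 + k2).
0.800000: (1.260000, -0.750000)
  k1 = (1.779750, -0.387750)
  predictor → (1.687140, -0.843060)
  k2 = (2.513400, -0.777961)
  → (1.775178, -0.889885)
1.040000: (1.775178, -0.889885)
  k1 = (2.713546, -0.895598)
  predictor → (2.426429, -1.104829)
  k2 = (4.141933, -1.795466)
  → (2.597835, -1.212813)
(u(1.28), v(1.28)) ≈ (2.5978, -1.2128)

2.5978, -1.2128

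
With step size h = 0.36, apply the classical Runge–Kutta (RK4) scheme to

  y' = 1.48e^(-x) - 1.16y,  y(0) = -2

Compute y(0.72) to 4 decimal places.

RK4: k1 = f(x_n, y_n); k2 = f(x_n + h/2, y_n + (h/2)·k1); k3 = f(x_n + h/2, y_n + (h/2)·k2); k4 = f(x_n + h, y_n + h·k3); y_{n+1} = y_n + (h/6)·(k1 + 2k2 + 2k3 + k4).
x=0.000000, y=-2.000000:
  k1 = f(0.000000, -2.000000) = 3.800000
  k2 = f(0.180000, -1.316000) = 2.762760
  k3 = f(0.180000, -1.502703) = 2.979336
  k4 = f(0.360000, -0.927439) = 2.108390
  y ← -2.000000 + (0.36/6)·(k1 + 2k2 + 2k3 + k4) = -0.956445
x=0.360000, y=-0.956445:
  k1 = f(0.360000, -0.956445) = 2.142037
  k2 = f(0.540000, -0.570878) = 1.524686
  k3 = f(0.540000, -0.682002) = 1.653589
  k4 = f(0.720000, -0.361153) = 1.139331
  y ← -0.956445 + (0.36/6)·(k1 + 2k2 + 2k3 + k4) = -0.378170
y(0.72) ≈ -0.3782

-0.3782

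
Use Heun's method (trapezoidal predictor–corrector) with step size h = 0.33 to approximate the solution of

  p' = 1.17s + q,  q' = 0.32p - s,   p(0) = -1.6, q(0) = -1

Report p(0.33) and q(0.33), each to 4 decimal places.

-1.8942, -1.2408

Heun on (p,q): k1 = f(s_n, state_n); k2 = f(s_n + h, state_n + h·k1); state_{n+1} = state_n + (h/2)·(k1 + k2).
0.000000: (-1.600000, -1.000000)
  k1 = (-1.000000, -0.512000)
  predictor → (-1.930000, -1.168960)
  k2 = (-0.782860, -0.947600)
  → (-1.894172, -1.240834)
(p(0.33), q(0.33)) ≈ (-1.8942, -1.2408)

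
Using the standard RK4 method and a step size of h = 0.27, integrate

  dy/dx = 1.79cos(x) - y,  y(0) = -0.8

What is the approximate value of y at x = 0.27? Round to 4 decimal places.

-0.1927

RK4: k1 = f(x_n, y_n); k2 = f(x_n + h/2, y_n + (h/2)·k1); k3 = f(x_n + h/2, y_n + (h/2)·k2); k4 = f(x_n + h, y_n + h·k3); y_{n+1} = y_n + (h/6)·(k1 + 2k2 + 2k3 + k4).
x=0.000000, y=-0.800000:
  k1 = f(0.000000, -0.800000) = 2.590000
  k2 = f(0.135000, -0.450350) = 2.224063
  k3 = f(0.135000, -0.499751) = 2.273465
  k4 = f(0.270000, -0.186164) = 1.911314
  y ← -0.800000 + (0.27/6)·(k1 + 2k2 + 2k3 + k4) = -0.192663
y(0.27) ≈ -0.1927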